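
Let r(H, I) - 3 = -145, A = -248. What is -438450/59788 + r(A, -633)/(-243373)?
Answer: -53349200977/7275392462 ≈ -7.3328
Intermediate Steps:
r(H, I) = -142 (r(H, I) = 3 - 145 = -142)
-438450/59788 + r(A, -633)/(-243373) = -438450/59788 - 142/(-243373) = -438450*1/59788 - 142*(-1/243373) = -219225/29894 + 142/243373 = -53349200977/7275392462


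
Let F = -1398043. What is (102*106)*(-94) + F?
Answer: -2414371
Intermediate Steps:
(102*106)*(-94) + F = (102*106)*(-94) - 1398043 = 10812*(-94) - 1398043 = -1016328 - 1398043 = -2414371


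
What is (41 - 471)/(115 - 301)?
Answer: 215/93 ≈ 2.3118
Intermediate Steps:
(41 - 471)/(115 - 301) = -430/(-186) = -430*(-1/186) = 215/93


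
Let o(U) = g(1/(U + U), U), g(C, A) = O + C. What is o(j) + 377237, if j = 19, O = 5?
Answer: 14335197/38 ≈ 3.7724e+5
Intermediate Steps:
g(C, A) = 5 + C
o(U) = 5 + 1/(2*U) (o(U) = 5 + 1/(U + U) = 5 + 1/(2*U))
o(j) + 377237 = (5 + (1/2)/19) + 377237 = (5 + (1/2)*(1/19)) + 377237 = (5 + 1/38) + 377237 = 191/38 + 377237 = 14335197/38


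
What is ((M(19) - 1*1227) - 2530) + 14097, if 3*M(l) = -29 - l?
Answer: 10324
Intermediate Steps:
M(l) = -29/3 - l/3 (M(l) = (-29 - l)/3 = -29/3 - l/3)
((M(19) - 1*1227) - 2530) + 14097 = (((-29/3 - 1/3*19) - 1*1227) - 2530) + 14097 = (((-29/3 - 19/3) - 1227) - 2530) + 14097 = ((-16 - 1227) - 2530) + 14097 = (-1243 - 2530) + 14097 = -3773 + 14097 = 10324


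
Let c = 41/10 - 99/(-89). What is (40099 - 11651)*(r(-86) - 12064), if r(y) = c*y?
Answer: -158397240736/445 ≈ -3.5595e+8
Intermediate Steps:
c = 4639/890 (c = 41*(⅒) - 99*(-1/89) = 41/10 + 99/89 = 4639/890 ≈ 5.2124)
r(y) = 4639*y/890
(40099 - 11651)*(r(-86) - 12064) = (40099 - 11651)*((4639/890)*(-86) - 12064) = 28448*(-199477/445 - 12064) = 28448*(-5567957/445) = -158397240736/445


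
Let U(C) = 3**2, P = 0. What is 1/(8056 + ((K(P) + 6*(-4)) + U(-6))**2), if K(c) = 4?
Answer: 1/8177 ≈ 0.00012229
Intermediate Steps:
U(C) = 9
1/(8056 + ((K(P) + 6*(-4)) + U(-6))**2) = 1/(8056 + ((4 + 6*(-4)) + 9)**2) = 1/(8056 + ((4 - 24) + 9)**2) = 1/(8056 + (-20 + 9)**2) = 1/(8056 + (-11)**2) = 1/(8056 + 121) = 1/8177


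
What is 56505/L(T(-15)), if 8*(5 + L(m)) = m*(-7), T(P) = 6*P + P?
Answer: 90408/139 ≈ 650.42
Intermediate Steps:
T(P) = 7*P
L(m) = -5 - 7*m/8 (L(m) = -5 + (m*(-7))/8 = -5 + (-7*m)/8 = -5 - 7*m/8)
56505/L(T(-15)) = 56505/(-5 - 49*(-15)/8) = 56505/(-5 - 7/8*(-105)) = 56505/(-5 + 735/8) = 56505/(695/8) = 56505*(8/695) = 90408/139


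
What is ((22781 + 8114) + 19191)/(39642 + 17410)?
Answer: 25043/28526 ≈ 0.87790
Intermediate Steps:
((22781 + 8114) + 19191)/(39642 + 17410) = (30895 + 19191)/57052 = 50086*(1/57052) = 25043/28526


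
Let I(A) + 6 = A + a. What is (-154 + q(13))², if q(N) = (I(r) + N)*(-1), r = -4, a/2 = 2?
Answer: 25921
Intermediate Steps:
a = 4 (a = 2*2 = 4)
I(A) = -2 + A (I(A) = -6 + (A + 4) = -6 + (4 + A) = -2 + A)
q(N) = 6 - N (q(N) = ((-2 - 4) + N)*(-1) = (-6 + N)*(-1) = 6 - N)
(-154 + q(13))² = (-154 + (6 - 1*13))² = (-154 + (6 - 13))² = (-154 - 7)² = (-161)² = 25921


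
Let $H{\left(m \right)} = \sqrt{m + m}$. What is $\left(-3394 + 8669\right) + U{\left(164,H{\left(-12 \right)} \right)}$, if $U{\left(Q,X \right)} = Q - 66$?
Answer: $5373$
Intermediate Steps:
$H{\left(m \right)} = \sqrt{2} \sqrt{m}$ ($H{\left(m \right)} = \sqrt{2 m} = \sqrt{2} \sqrt{m}$)
$U{\left(Q,X \right)} = -66 + Q$
$\left(-3394 + 8669\right) + U{\left(164,H{\left(-12 \right)} \right)} = \left(-3394 + 8669\right) + \left(-66 + 164\right) = 5275 + 98 = 5373$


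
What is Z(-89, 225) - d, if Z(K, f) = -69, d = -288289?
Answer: 288220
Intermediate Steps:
Z(-89, 225) - d = -69 - 1*(-288289) = -69 + 288289 = 288220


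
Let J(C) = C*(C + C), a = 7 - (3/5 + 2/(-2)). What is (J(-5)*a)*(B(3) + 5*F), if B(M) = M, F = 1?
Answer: 2960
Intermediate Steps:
a = 37/5 (a = 7 - (3*(⅕) + 2*(-½)) = 7 - (⅗ - 1) = 7 - 1*(-⅖) = 7 + ⅖ = 37/5 ≈ 7.4000)
J(C) = 2*C² (J(C) = C*(2*C) = 2*C²)
(J(-5)*a)*(B(3) + 5*F) = ((2*(-5)²)*(37/5))*(3 + 5*1) = ((2*25)*(37/5))*(3 + 5) = (50*(37/5))*8 = 370*8 = 2960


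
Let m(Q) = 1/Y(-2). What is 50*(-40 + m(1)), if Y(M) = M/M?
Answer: -1950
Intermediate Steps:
Y(M) = 1
m(Q) = 1 (m(Q) = 1/1 = 1)
50*(-40 + m(1)) = 50*(-40 + 1) = 50*(-39) = -1950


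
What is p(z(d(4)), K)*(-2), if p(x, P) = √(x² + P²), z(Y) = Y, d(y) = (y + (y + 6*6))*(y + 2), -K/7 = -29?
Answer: -2*√110905 ≈ -666.05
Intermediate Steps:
K = 203 (K = -7*(-29) = 203)
d(y) = (2 + y)*(36 + 2*y) (d(y) = (y + (y + 36))*(2 + y) = (y + (36 + y))*(2 + y) = (36 + 2*y)*(2 + y) = (2 + y)*(36 + 2*y))
p(x, P) = √(P² + x²)
p(z(d(4)), K)*(-2) = √(203² + (72 + 2*4² + 40*4)²)*(-2) = √(41209 + (72 + 2*16 + 160)²)*(-2) = √(41209 + (72 + 32 + 160)²)*(-2) = √(41209 + 264²)*(-2) = √(41209 + 69696)*(-2) = √110905*(-2) = -2*√110905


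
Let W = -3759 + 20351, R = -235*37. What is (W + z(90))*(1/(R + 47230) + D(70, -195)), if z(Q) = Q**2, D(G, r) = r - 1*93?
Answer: -274033766668/38535 ≈ -7.1113e+6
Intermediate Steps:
D(G, r) = -93 + r (D(G, r) = r - 93 = -93 + r)
R = -8695
W = 16592
(W + z(90))*(1/(R + 47230) + D(70, -195)) = (16592 + 90**2)*(1/(-8695 + 47230) + (-93 - 195)) = (16592 + 8100)*(1/38535 - 288) = 24692*(1/38535 - 288) = 24692*(-11098079/38535) = -274033766668/38535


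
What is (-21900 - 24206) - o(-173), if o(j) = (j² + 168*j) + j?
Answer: -46798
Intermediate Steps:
o(j) = j² + 169*j
(-21900 - 24206) - o(-173) = (-21900 - 24206) - (-173)*(169 - 173) = -46106 - (-173)*(-4) = -46106 - 1*692 = -46106 - 692 = -46798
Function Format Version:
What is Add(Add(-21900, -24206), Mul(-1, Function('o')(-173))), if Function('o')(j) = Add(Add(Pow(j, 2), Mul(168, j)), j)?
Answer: -46798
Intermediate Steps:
Function('o')(j) = Add(Pow(j, 2), Mul(169, j))
Add(Add(-21900, -24206), Mul(-1, Function('o')(-173))) = Add(Add(-21900, -24206), Mul(-1, Mul(-173, Add(169, -173)))) = Add(-46106, Mul(-1, Mul(-173, -4))) = Add(-46106, Mul(-1, 692)) = Add(-46106, -692) = -46798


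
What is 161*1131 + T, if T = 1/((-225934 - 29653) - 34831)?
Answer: 52882504037/290418 ≈ 1.8209e+5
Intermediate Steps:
T = -1/290418 (T = 1/(-255587 - 34831) = 1/(-290418) = -1/290418 ≈ -3.4433e-6)
161*1131 + T = 161*1131 - 1/290418 = 182091 - 1/290418 = 52882504037/290418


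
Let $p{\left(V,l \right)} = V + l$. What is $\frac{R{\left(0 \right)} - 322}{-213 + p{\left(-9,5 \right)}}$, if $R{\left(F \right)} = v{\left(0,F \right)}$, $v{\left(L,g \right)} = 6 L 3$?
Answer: $\frac{46}{31} \approx 1.4839$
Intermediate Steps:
$v{\left(L,g \right)} = 18 L$
$R{\left(F \right)} = 0$ ($R{\left(F \right)} = 18 \cdot 0 = 0$)
$\frac{R{\left(0 \right)} - 322}{-213 + p{\left(-9,5 \right)}} = \frac{0 - 322}{-213 + \left(-9 + 5\right)} = - \frac{322}{-213 - 4} = - \frac{322}{-217} = \left(-322\right) \left(- \frac{1}{217}\right) = \frac{46}{31}$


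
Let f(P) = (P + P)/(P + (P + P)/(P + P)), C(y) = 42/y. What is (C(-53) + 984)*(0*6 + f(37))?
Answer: 1928070/1007 ≈ 1914.7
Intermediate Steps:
f(P) = 2*P/(1 + P) (f(P) = (2*P)/(P + (2*P)/((2*P))) = (2*P)/(P + (2*P)*(1/(2*P))) = (2*P)/(P + 1) = (2*P)/(1 + P) = 2*P/(1 + P))
(C(-53) + 984)*(0*6 + f(37)) = (42/(-53) + 984)*(0*6 + 2*37/(1 + 37)) = (42*(-1/53) + 984)*(0 + 2*37/38) = (-42/53 + 984)*(0 + 2*37*(1/38)) = 52110*(0 + 37/19)/53 = (52110/53)*(37/19) = 1928070/1007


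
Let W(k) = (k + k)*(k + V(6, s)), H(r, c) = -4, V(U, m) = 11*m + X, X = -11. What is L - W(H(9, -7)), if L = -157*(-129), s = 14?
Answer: 21365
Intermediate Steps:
V(U, m) = -11 + 11*m (V(U, m) = 11*m - 11 = -11 + 11*m)
L = 20253
W(k) = 2*k*(143 + k) (W(k) = (k + k)*(k + (-11 + 11*14)) = (2*k)*(k + (-11 + 154)) = (2*k)*(k + 143) = (2*k)*(143 + k) = 2*k*(143 + k))
L - W(H(9, -7)) = 20253 - 2*(-4)*(143 - 4) = 20253 - 2*(-4)*139 = 20253 - 1*(-1112) = 20253 + 1112 = 21365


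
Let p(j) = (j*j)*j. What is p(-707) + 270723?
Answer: -353122520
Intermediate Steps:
p(j) = j³ (p(j) = j²*j = j³)
p(-707) + 270723 = (-707)³ + 270723 = -353393243 + 270723 = -353122520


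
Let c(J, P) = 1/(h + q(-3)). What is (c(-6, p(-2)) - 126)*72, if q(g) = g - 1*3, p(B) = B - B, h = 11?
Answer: -45288/5 ≈ -9057.6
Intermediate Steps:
p(B) = 0
q(g) = -3 + g (q(g) = g - 3 = -3 + g)
c(J, P) = 1/5 (c(J, P) = 1/(11 + (-3 - 3)) = 1/(11 - 6) = 1/5)
(c(-6, p(-2)) - 126)*72 = (1/5 - 126)*72 = -629/5*72 = -45288/5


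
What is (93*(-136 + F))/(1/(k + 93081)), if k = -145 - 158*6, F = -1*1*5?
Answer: -1206238644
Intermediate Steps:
F = -5 (F = -1*5 = -5)
k = -1093 (k = -145 - 948 = -1093)
(93*(-136 + F))/(1/(k + 93081)) = (93*(-136 - 5))/(1/(-1093 + 93081)) = (93*(-141))/(1/91988) = -13113/1/91988 = -13113*91988 = -1206238644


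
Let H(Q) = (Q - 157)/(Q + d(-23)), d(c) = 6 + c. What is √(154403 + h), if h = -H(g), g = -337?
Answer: 2*√1209311967/177 ≈ 392.94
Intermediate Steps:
H(Q) = (-157 + Q)/(-17 + Q) (H(Q) = (Q - 157)/(Q + (6 - 23)) = (-157 + Q)/(Q - 17) = (-157 + Q)/(-17 + Q))
h = -247/177 (h = -(-157 - 337)/(-17 - 337) = -(-494)/(-354) = -(-1)*(-494)/354 = -1*247/177 = -247/177 ≈ -1.3955)
√(154403 + h) = √(154403 - 247/177) = √(27329084/177) = 2*√1209311967/177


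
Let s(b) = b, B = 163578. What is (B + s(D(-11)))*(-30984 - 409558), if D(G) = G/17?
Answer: -1225065801730/17 ≈ -7.2063e+10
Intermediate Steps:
D(G) = G/17 (D(G) = G*(1/17) = G/17)
(B + s(D(-11)))*(-30984 - 409558) = (163578 + (1/17)*(-11))*(-30984 - 409558) = (163578 - 11/17)*(-440542) = (2780815/17)*(-440542) = -1225065801730/17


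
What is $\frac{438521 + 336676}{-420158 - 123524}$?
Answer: $- \frac{775197}{543682} \approx -1.4258$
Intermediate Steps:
$\frac{438521 + 336676}{-420158 - 123524} = \frac{775197}{-420158 + \left(-245098 + 121574\right)} = \frac{775197}{-420158 - 123524} = \frac{775197}{-543682} = 775197 \left(- \frac{1}{543682}\right) = - \frac{775197}{543682}$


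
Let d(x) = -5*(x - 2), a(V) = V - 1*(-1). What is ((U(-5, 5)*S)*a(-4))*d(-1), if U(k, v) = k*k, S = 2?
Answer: -2250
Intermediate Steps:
a(V) = 1 + V (a(V) = V + 1 = 1 + V)
U(k, v) = k²
d(x) = 10 - 5*x (d(x) = -5*(-2 + x) = 10 - 5*x)
((U(-5, 5)*S)*a(-4))*d(-1) = (((-5)²*2)*(1 - 4))*(10 - 5*(-1)) = ((25*2)*(-3))*(10 + 5) = (50*(-3))*15 = -150*15 = -2250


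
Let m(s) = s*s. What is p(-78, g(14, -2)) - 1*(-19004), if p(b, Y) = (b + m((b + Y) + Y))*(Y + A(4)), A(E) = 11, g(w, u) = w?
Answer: 79554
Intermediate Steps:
m(s) = s²
p(b, Y) = (11 + Y)*(b + (b + 2*Y)²) (p(b, Y) = (b + ((b + Y) + Y)²)*(Y + 11) = (b + ((Y + b) + Y)²)*(11 + Y) = (b + (b + 2*Y)²)*(11 + Y) = (11 + Y)*(b + (b + 2*Y)²))
p(-78, g(14, -2)) - 1*(-19004) = (11*(-78) + 11*(-78 + 2*14)² + 14*(-78) + 14*(-78 + 2*14)²) - 1*(-19004) = (-858 + 11*(-78 + 28)² - 1092 + 14*(-78 + 28)²) + 19004 = (-858 + 11*(-50)² - 1092 + 14*(-50)²) + 19004 = (-858 + 11*2500 - 1092 + 14*2500) + 19004 = (-858 + 27500 - 1092 + 35000) + 19004 = 60550 + 19004 = 79554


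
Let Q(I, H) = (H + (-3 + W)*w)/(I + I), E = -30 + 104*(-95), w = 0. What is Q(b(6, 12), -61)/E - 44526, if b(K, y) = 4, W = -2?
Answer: -3530021219/79280 ≈ -44526.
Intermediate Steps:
E = -9910 (E = -30 - 9880 = -9910)
Q(I, H) = H/(2*I) (Q(I, H) = (H + (-3 - 2)*0)/(I + I) = (H - 5*0)/((2*I)) = (H + 0)*(1/(2*I)) = H*(1/(2*I)) = H/(2*I))
Q(b(6, 12), -61)/E - 44526 = ((½)*(-61)/4)/(-9910) - 44526 = ((½)*(-61)*(¼))*(-1/9910) - 44526 = -61/8*(-1/9910) - 44526 = 61/79280 - 44526 = -3530021219/79280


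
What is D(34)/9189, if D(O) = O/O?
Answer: 1/9189 ≈ 0.00010883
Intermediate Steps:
D(O) = 1
D(34)/9189 = 1/9189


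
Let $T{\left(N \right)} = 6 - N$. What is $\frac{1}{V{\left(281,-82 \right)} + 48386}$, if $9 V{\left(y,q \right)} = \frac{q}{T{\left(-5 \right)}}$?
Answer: $\frac{99}{4790132} \approx 2.0668 \cdot 10^{-5}$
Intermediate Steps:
$V{\left(y,q \right)} = \frac{q}{99}$ ($V{\left(y,q \right)} = \frac{q \frac{1}{6 - -5}}{9} = \frac{q \frac{1}{6 + 5}}{9} = \frac{q \frac{1}{11}}{9} = \frac{\frac{1}{11} q}{9} = \frac{q}{99}$)
$\frac{1}{V{\left(281,-82 \right)} + 48386} = \frac{1}{\frac{1}{99} \left(-82\right) + 48386} = \frac{1}{- \frac{82}{99} + 48386} = \frac{1}{\frac{4790132}{99}} = \frac{99}{4790132}$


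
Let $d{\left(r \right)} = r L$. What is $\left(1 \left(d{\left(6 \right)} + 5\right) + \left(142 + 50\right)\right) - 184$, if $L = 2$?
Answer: $25$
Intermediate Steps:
$d{\left(r \right)} = 2 r$ ($d{\left(r \right)} = r 2 = 2 r$)
$\left(1 \left(d{\left(6 \right)} + 5\right) + \left(142 + 50\right)\right) - 184 = \left(1 \left(2 \cdot 6 + 5\right) + \left(142 + 50\right)\right) - 184 = \left(1 \left(12 + 5\right) + 192\right) - 184 = \left(1 \cdot 17 + 192\right) - 184 = \left(17 + 192\right) - 184 = 209 - 184 = 25$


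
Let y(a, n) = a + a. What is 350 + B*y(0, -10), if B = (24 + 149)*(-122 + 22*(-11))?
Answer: 350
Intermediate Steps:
y(a, n) = 2*a
B = -62972 (B = 173*(-122 - 242) = 173*(-364) = -62972)
350 + B*y(0, -10) = 350 - 125944*0 = 350 - 62972*0 = 350 + 0 = 350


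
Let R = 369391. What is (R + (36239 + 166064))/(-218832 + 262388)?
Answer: 285847/21778 ≈ 13.125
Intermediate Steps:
(R + (36239 + 166064))/(-218832 + 262388) = (369391 + (36239 + 166064))/(-218832 + 262388) = (369391 + 202303)/43556 = 571694*(1/43556) = 285847/21778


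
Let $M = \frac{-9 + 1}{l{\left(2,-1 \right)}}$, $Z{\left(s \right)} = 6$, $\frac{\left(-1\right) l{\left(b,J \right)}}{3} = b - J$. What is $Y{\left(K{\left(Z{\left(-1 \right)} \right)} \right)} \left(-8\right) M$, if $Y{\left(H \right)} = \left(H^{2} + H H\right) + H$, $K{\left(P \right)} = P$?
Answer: $- \frac{1664}{3} \approx -554.67$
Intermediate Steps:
$l{\left(b,J \right)} = - 3 b + 3 J$ ($l{\left(b,J \right)} = - 3 \left(b - J\right) = - 3 b + 3 J$)
$M = \frac{8}{9}$ ($M = \frac{-9 + 1}{\left(-3\right) 2 + 3 \left(-1\right)} = - \frac{8}{-6 - 3} = - \frac{8}{-9} = \left(-8\right) \left(- \frac{1}{9}\right) = \frac{8}{9} \approx 0.88889$)
$Y{\left(H \right)} = H + 2 H^{2}$ ($Y{\left(H \right)} = \left(H^{2} + H^{2}\right) + H = 2 H^{2} + H = H + 2 H^{2}$)
$Y{\left(K{\left(Z{\left(-1 \right)} \right)} \right)} \left(-8\right) M = 6 \left(1 + 2 \cdot 6\right) \left(-8\right) \frac{8}{9} = 6 \left(1 + 12\right) \left(-8\right) \frac{8}{9} = 6 \cdot 13 \left(-8\right) \frac{8}{9} = 78 \left(-8\right) \frac{8}{9} = \left(-624\right) \frac{8}{9} = - \frac{1664}{3}$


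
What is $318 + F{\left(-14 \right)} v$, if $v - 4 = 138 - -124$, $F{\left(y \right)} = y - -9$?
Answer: $-1012$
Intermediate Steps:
$F{\left(y \right)} = 9 + y$ ($F{\left(y \right)} = y + 9 = 9 + y$)
$v = 266$ ($v = 4 + \left(138 - -124\right) = 4 + \left(138 + 124\right) = 4 + 262 = 266$)
$318 + F{\left(-14 \right)} v = 318 + \left(9 - 14\right) 266 = 318 - 1330 = -1012$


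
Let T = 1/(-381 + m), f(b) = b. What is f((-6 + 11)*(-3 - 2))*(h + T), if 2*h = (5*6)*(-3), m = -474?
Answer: 192380/171 ≈ 1125.0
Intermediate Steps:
h = -45 (h = ((5*6)*(-3))/2 = (30*(-3))/2 = (1/2)*(-90) = -45)
T = -1/855 (T = 1/(-381 - 474) = 1/(-855) = -1/855 ≈ -0.0011696)
f((-6 + 11)*(-3 - 2))*(h + T) = ((-6 + 11)*(-3 - 2))*(-45 - 1/855) = (5*(-5))*(-38476/855) = -25*(-38476/855) = 192380/171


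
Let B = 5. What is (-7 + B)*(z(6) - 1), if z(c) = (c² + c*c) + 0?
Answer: -142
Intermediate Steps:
z(c) = 2*c² (z(c) = (c² + c²) + 0 = 2*c² + 0 = 2*c²)
(-7 + B)*(z(6) - 1) = (-7 + 5)*(2*6² - 1) = -2*(2*36 - 1) = -2*(72 - 1) = -2*71 = -142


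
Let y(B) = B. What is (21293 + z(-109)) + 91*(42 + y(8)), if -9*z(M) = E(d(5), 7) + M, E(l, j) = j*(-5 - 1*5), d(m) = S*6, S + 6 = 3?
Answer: 232766/9 ≈ 25863.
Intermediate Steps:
S = -3 (S = -6 + 3 = -3)
d(m) = -18 (d(m) = -3*6 = -18)
E(l, j) = -10*j (E(l, j) = j*(-5 - 5) = j*(-10) = -10*j)
z(M) = 70/9 - M/9 (z(M) = -(-10*7 + M)/9 = -(-70 + M)/9 = 70/9 - M/9)
(21293 + z(-109)) + 91*(42 + y(8)) = (21293 + (70/9 - 1/9*(-109))) + 91*(42 + 8) = (21293 + (70/9 + 109/9)) + 91*50 = (21293 + 179/9) + 4550 = 191816/9 + 4550 = 232766/9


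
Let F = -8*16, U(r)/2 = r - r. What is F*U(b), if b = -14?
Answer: 0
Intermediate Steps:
U(r) = 0 (U(r) = 2*(r - r) = 2*0 = 0)
F = -128
F*U(b) = -128*0 = 0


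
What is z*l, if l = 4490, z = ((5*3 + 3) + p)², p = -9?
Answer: 363690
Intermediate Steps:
z = 81 (z = ((5*3 + 3) - 9)² = ((15 + 3) - 9)² = (18 - 9)² = 9² = 81)
z*l = 81*4490 = 363690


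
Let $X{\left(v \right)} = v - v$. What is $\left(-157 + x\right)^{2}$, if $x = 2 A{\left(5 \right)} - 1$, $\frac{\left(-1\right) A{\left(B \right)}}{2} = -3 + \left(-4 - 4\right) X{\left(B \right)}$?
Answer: $21316$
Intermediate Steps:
$X{\left(v \right)} = 0$
$A{\left(B \right)} = 6$ ($A{\left(B \right)} = - 2 \left(-3 + \left(-4 - 4\right) 0\right) = - 2 \left(-3 - 0\right) = - 2 \left(-3 + 0\right) = \left(-2\right) \left(-3\right) = 6$)
$x = 11$ ($x = 2 \cdot 6 - 1 = 12 - 1 = 11$)
$\left(-157 + x\right)^{2} = \left(-157 + 11\right)^{2} = \left(-146\right)^{2} = 21316$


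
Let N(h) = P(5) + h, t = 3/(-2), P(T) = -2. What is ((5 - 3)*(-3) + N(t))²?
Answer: 361/4 ≈ 90.250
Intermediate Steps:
t = -3/2 (t = 3*(-½) = -3/2 ≈ -1.5000)
N(h) = -2 + h
((5 - 3)*(-3) + N(t))² = ((5 - 3)*(-3) + (-2 - 3/2))² = (2*(-3) - 7/2)² = (-6 - 7/2)² = (-19/2)² = 361/4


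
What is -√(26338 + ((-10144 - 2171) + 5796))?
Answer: -√19819 ≈ -140.78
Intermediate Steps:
-√(26338 + ((-10144 - 2171) + 5796)) = -√(26338 + (-12315 + 5796)) = -√(26338 - 6519) = -√19819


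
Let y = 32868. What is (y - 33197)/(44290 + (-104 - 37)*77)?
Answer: -329/33433 ≈ -0.0098406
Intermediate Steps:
(y - 33197)/(44290 + (-104 - 37)*77) = (32868 - 33197)/(44290 + (-104 - 37)*77) = -329/(44290 - 141*77) = -329/(44290 - 10857) = -329/33433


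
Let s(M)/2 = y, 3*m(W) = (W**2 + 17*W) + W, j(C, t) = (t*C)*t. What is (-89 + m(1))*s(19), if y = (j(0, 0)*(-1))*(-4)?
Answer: 0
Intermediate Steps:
j(C, t) = C*t**2 (j(C, t) = (C*t)*t = C*t**2)
y = 0 (y = ((0*0**2)*(-1))*(-4) = ((0*0)*(-1))*(-4) = (0*(-1))*(-4) = 0*(-4) = 0)
m(W) = 6*W + W**2/3 (m(W) = ((W**2 + 17*W) + W)/3 = (W**2 + 18*W)/3 = 6*W + W**2/3)
s(M) = 0 (s(M) = 2*0 = 0)
(-89 + m(1))*s(19) = (-89 + (1/3)*1*(18 + 1))*0 = (-89 + (1/3)*1*19)*0 = (-89 + 19/3)*0 = -248/3*0 = 0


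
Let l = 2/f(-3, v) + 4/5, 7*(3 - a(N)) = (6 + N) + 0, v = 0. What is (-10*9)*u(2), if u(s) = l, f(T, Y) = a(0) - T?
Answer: -107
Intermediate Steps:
a(N) = 15/7 - N/7 (a(N) = 3 - ((6 + N) + 0)/7 = 3 - (6 + N)/7 = 3 + (-6/7 - N/7) = 15/7 - N/7)
f(T, Y) = 15/7 - T (f(T, Y) = (15/7 - ⅐*0) - T = (15/7 + 0) - T = 15/7 - T)
l = 107/90 (l = 2/(15/7 - 1*(-3)) + 4/5 = 2/(15/7 + 3) + 4*(⅕) = 2/(36/7) + ⅘ = 2*(7/36) + ⅘ = 7/18 + ⅘ = 107/90 ≈ 1.1889)
u(s) = 107/90
(-10*9)*u(2) = -10*9*(107/90) = -90*107/90 = -107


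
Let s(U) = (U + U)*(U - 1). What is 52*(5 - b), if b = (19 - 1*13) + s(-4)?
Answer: -2132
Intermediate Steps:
s(U) = 2*U*(-1 + U) (s(U) = (2*U)*(-1 + U) = 2*U*(-1 + U))
b = 46 (b = (19 - 1*13) + 2*(-4)*(-1 - 4) = (19 - 13) + 2*(-4)*(-5) = 6 + 40 = 46)
52*(5 - b) = 52*(5 - 1*46) = 52*(5 - 46) = 52*(-41) = -2132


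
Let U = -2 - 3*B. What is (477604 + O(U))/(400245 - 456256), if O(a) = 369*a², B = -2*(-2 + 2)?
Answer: -479080/56011 ≈ -8.5533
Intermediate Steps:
B = 0 (B = -2*0 = 0)
U = -2 (U = -2 - 3*0 = -2 + 0 = -2)
(477604 + O(U))/(400245 - 456256) = (477604 + 369*(-2)²)/(400245 - 456256) = (477604 + 369*4)/(-56011) = (477604 + 1476)*(-1/56011) = 479080*(-1/56011) = -479080/56011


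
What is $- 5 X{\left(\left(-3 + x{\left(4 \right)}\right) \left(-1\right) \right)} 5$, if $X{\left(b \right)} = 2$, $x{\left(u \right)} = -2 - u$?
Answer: $-50$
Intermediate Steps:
$- 5 X{\left(\left(-3 + x{\left(4 \right)}\right) \left(-1\right) \right)} 5 = \left(-5\right) 2 \cdot 5 = \left(-10\right) 5 = -50$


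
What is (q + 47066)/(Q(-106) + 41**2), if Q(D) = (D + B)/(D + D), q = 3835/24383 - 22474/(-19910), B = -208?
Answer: 1211025883588716/43289689508395 ≈ 27.975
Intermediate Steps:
q = 312169196/242732765 (q = 3835*(1/24383) - 22474*(-1/19910) = 3835/24383 + 11237/9955 = 312169196/242732765 ≈ 1.2861)
Q(D) = (-208 + D)/(2*D) (Q(D) = (D - 208)/(D + D) = (-208 + D)/((2*D)) = (-208 + D)*(1/(2*D)) = (-208 + D)/(2*D))
(q + 47066)/(Q(-106) + 41**2) = (312169196/242732765 + 47066)/((1/2)*(-208 - 106)/(-106) + 41**2) = 11424772486686/(242732765*((1/2)*(-1/106)*(-314) + 1681)) = 11424772486686/(242732765*(157/106 + 1681)) = 11424772486686/(242732765*(178343/106)) = (11424772486686/242732765)*(106/178343) = 1211025883588716/43289689508395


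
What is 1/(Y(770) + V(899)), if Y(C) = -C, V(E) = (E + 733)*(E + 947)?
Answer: 1/3011902 ≈ 3.3202e-7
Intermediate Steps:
V(E) = (733 + E)*(947 + E)
1/(Y(770) + V(899)) = 1/(-1*770 + (694151 + 899² + 1680*899)) = 1/(-770 + (694151 + 808201 + 1510320)) = 1/(-770 + 3012672) = 1/3011902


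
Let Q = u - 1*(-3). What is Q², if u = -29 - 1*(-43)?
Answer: 289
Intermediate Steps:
u = 14 (u = -29 + 43 = 14)
Q = 17 (Q = 14 - 1*(-3) = 14 + 3 = 17)
Q² = 17² = 289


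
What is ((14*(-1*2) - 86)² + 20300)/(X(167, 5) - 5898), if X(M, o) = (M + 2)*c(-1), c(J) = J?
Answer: -33296/6067 ≈ -5.4881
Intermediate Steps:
X(M, o) = -2 - M (X(M, o) = (M + 2)*(-1) = (2 + M)*(-1) = -2 - M)
((14*(-1*2) - 86)² + 20300)/(X(167, 5) - 5898) = ((14*(-1*2) - 86)² + 20300)/((-2 - 1*167) - 5898) = ((14*(-2) - 86)² + 20300)/((-2 - 167) - 5898) = ((-28 - 86)² + 20300)/(-169 - 5898) = ((-114)² + 20300)/(-6067) = (12996 + 20300)*(-1/6067) = 33296*(-1/6067) = -33296/6067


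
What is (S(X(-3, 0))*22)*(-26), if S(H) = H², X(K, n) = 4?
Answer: -9152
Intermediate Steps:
(S(X(-3, 0))*22)*(-26) = (4²*22)*(-26) = (16*22)*(-26) = 352*(-26) = -9152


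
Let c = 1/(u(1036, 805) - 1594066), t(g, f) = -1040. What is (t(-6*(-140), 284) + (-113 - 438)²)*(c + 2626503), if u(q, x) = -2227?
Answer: 1268537929666401058/1596293 ≈ 7.9468e+11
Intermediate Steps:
c = -1/1596293 (c = 1/(-2227 - 1594066) = 1/(-1596293) = -1/1596293 ≈ -6.2645e-7)
(t(-6*(-140), 284) + (-113 - 438)²)*(c + 2626503) = (-1040 + (-113 - 438)²)*(-1/1596293 + 2626503) = (-1040 + (-551)²)*(4192668353378/1596293) = (-1040 + 303601)*(4192668353378/1596293) = 302561*(4192668353378/1596293) = 1268537929666401058/1596293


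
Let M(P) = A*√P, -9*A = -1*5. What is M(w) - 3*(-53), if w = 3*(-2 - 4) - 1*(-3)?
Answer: 159 + 5*I*√15/9 ≈ 159.0 + 2.1517*I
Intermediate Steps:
A = 5/9 (A = -(-1)*5/9 = -⅑*(-5) = 5/9 ≈ 0.55556)
w = -15 (w = 3*(-6) + 3 = -18 + 3 = -15)
M(P) = 5*√P/9
M(w) - 3*(-53) = 5*√(-15)/9 - 3*(-53) = 5*(I*√15)/9 + 159 = 5*I*√15/9 + 159 = 159 + 5*I*√15/9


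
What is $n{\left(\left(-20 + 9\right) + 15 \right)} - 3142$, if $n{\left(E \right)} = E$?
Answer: $-3138$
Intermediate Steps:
$n{\left(\left(-20 + 9\right) + 15 \right)} - 3142 = \left(\left(-20 + 9\right) + 15\right) - 3142 = \left(-11 + 15\right) - 3142 = 4 - 3142 = -3138$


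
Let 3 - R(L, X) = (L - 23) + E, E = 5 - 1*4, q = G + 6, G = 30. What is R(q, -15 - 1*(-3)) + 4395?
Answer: 4384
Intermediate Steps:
q = 36 (q = 30 + 6 = 36)
E = 1 (E = 5 - 4 = 1)
R(L, X) = 25 - L (R(L, X) = 3 - ((L - 23) + 1) = 3 - ((-23 + L) + 1) = 3 - (-22 + L) = 3 + (22 - L) = 25 - L)
R(q, -15 - 1*(-3)) + 4395 = (25 - 1*36) + 4395 = (25 - 36) + 4395 = -11 + 4395 = 4384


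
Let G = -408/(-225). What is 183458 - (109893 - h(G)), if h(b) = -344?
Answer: 73221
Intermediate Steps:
G = 136/75 (G = -408*(-1/225) = 136/75 ≈ 1.8133)
183458 - (109893 - h(G)) = 183458 - (109893 - 1*(-344)) = 183458 - (109893 + 344) = 183458 - 1*110237 = 183458 - 110237 = 73221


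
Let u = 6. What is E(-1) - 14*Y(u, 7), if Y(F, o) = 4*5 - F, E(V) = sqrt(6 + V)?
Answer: -196 + sqrt(5) ≈ -193.76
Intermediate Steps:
Y(F, o) = 20 - F
E(-1) - 14*Y(u, 7) = sqrt(6 - 1) - 14*(20 - 1*6) = sqrt(5) - 14*(20 - 6) = sqrt(5) - 14*14 = sqrt(5) - 196 = -196 + sqrt(5)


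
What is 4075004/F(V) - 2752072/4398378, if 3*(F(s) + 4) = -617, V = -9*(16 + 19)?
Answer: -26885977441912/1383289881 ≈ -19436.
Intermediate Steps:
V = -315 (V = -9*35 = -315)
F(s) = -629/3 (F(s) = -4 + (1/3)*(-617) = -4 - 617/3 = -629/3)
4075004/F(V) - 2752072/4398378 = 4075004/(-629/3) - 2752072/4398378 = 4075004*(-3/629) - 2752072*1/4398378 = -12225012/629 - 1376036/2199189 = -26885977441912/1383289881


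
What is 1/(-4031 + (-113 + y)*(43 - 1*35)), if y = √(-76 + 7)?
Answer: -1645/8119547 - 8*I*√69/24358641 ≈ -0.0002026 - 2.7281e-6*I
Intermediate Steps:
y = I*√69 (y = √(-69) = I*√69 ≈ 8.3066*I)
1/(-4031 + (-113 + y)*(43 - 1*35)) = 1/(-4031 + (-113 + I*√69)*(43 - 1*35)) = 1/(-4031 + (-113 + I*√69)*(43 - 35)) = 1/(-4031 + (-113 + I*√69)*8) = 1/(-4031 + (-904 + 8*I*√69)) = 1/(-4935 + 8*I*√69)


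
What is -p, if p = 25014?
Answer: -25014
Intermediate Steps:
-p = -1*25014 = -25014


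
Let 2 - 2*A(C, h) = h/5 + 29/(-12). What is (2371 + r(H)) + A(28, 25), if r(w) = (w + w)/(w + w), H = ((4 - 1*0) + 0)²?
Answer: 56921/24 ≈ 2371.7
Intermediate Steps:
A(C, h) = 53/24 - h/10 (A(C, h) = 1 - (h/5 + 29/(-12))/2 = 1 - (h*(⅕) + 29*(-1/12))/2 = 1 - (h/5 - 29/12)/2 = 1 - (-29/12 + h/5)/2 = 1 + (29/24 - h/10) = 53/24 - h/10)
H = 16 (H = ((4 + 0) + 0)² = (4 + 0)² = 4² = 16)
r(w) = 1 (r(w) = (2*w)/((2*w)) = (2*w)*(1/(2*w)) = 1)
(2371 + r(H)) + A(28, 25) = (2371 + 1) + (53/24 - ⅒*25) = 2372 + (53/24 - 5/2) = 2372 - 7/24 = 56921/24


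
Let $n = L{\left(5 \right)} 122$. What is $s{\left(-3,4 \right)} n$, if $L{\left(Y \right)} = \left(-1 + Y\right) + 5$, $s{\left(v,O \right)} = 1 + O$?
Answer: $5490$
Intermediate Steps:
$L{\left(Y \right)} = 4 + Y$
$n = 1098$ ($n = \left(4 + 5\right) 122 = 9 \cdot 122 = 1098$)
$s{\left(-3,4 \right)} n = \left(1 + 4\right) 1098 = 5 \cdot 1098 = 5490$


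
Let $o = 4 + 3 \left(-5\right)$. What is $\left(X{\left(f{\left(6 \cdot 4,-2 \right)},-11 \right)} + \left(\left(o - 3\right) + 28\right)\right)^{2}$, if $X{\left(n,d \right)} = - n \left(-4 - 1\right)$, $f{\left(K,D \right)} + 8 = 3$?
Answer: $121$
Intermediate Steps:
$f{\left(K,D \right)} = -5$ ($f{\left(K,D \right)} = -8 + 3 = -5$)
$o = -11$ ($o = 4 - 15 = -11$)
$X{\left(n,d \right)} = 5 n$ ($X{\left(n,d \right)} = - n \left(-5\right) = - \left(-5\right) n = 5 n$)
$\left(X{\left(f{\left(6 \cdot 4,-2 \right)},-11 \right)} + \left(\left(o - 3\right) + 28\right)\right)^{2} = \left(5 \left(-5\right) + \left(\left(-11 - 3\right) + 28\right)\right)^{2} = \left(-25 + \left(-14 + 28\right)\right)^{2} = \left(-25 + 14\right)^{2} = \left(-11\right)^{2} = 121$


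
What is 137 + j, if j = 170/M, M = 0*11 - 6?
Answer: 326/3 ≈ 108.67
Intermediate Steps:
M = -6 (M = 0 - 6 = -6)
j = -85/3 (j = 170/(-6) = 170*(-⅙) = -85/3 ≈ -28.333)
137 + j = 137 - 85/3 = 326/3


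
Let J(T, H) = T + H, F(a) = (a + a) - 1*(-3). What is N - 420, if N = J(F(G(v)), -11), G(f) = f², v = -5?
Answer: -378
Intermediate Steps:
F(a) = 3 + 2*a (F(a) = 2*a + 3 = 3 + 2*a)
J(T, H) = H + T
N = 42 (N = -11 + (3 + 2*(-5)²) = -11 + (3 + 2*25) = -11 + (3 + 50) = -11 + 53 = 42)
N - 420 = 42 - 420 = -378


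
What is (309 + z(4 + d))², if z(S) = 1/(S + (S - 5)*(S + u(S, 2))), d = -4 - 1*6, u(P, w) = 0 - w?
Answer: 642064921/6724 ≈ 95489.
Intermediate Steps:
u(P, w) = -w
d = -10 (d = -4 - 6 = -10)
z(S) = 1/(S + (-5 + S)*(-2 + S)) (z(S) = 1/(S + (S - 5)*(S - 1*2)) = 1/(S + (-5 + S)*(S - 2)) = 1/(S + (-5 + S)*(-2 + S)))
(309 + z(4 + d))² = (309 + 1/(10 + (4 - 10)² - 6*(4 - 10)))² = (309 + 1/(10 + (-6)² - 6*(-6)))² = (309 + 1/(10 + 36 + 36))² = (309 + 1/82)² = (25339/82)² = 642064921/6724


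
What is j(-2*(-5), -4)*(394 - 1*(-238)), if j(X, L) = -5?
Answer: -3160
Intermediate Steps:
j(-2*(-5), -4)*(394 - 1*(-238)) = -5*(394 - 1*(-238)) = -5*(394 + 238) = -5*632 = -3160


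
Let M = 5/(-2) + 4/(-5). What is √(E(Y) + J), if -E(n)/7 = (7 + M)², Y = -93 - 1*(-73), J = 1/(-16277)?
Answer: 9*I*√31344797947/162770 ≈ 9.7893*I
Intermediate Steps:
M = -33/10 (M = 5*(-½) + 4*(-⅕) = -5/2 - ⅘ = -33/10 ≈ -3.3000)
J = -1/16277 ≈ -6.1436e-5
Y = -20 (Y = -93 + 73 = -20)
E(n) = -9583/100 (E(n) = -7*(7 - 33/10)² = -7*(37/10)² = -7*1369/100 = -9583/100)
√(E(Y) + J) = √(-9583/100 - 1/16277) = √(-155982591/1627700) = 9*I*√31344797947/162770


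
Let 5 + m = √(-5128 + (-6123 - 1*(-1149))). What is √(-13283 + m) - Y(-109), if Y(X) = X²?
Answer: -11881 + √(-13288 + I*√10102) ≈ -11881.0 + 115.27*I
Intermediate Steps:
m = -5 + I*√10102 (m = -5 + √(-5128 + (-6123 - 1*(-1149))) = -5 + √(-5128 + (-6123 + 1149)) = -5 + √(-5128 - 4974) = -5 + √(-10102) = -5 + I*√10102 ≈ -5.0 + 100.51*I)
√(-13283 + m) - Y(-109) = √(-13283 + (-5 + I*√10102)) - 1*(-109)² = √(-13288 + I*√10102) - 1*11881 = √(-13288 + I*√10102) - 11881 = -11881 + √(-13288 + I*√10102)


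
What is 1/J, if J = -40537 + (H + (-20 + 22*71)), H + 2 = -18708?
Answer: -1/57705 ≈ -1.7330e-5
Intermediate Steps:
H = -18710 (H = -2 - 18708 = -18710)
J = -57705 (J = -40537 + (-18710 + (-20 + 22*71)) = -40537 + (-18710 + (-20 + 1562)) = -40537 + (-18710 + 1542) = -40537 - 17168 = -57705)
1/J = 1/(-57705) = -1/57705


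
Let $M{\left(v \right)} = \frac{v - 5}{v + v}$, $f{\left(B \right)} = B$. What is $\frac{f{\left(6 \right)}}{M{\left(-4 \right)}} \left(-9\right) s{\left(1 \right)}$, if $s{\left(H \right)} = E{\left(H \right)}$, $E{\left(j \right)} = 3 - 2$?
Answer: $-48$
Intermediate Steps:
$E{\left(j \right)} = 1$ ($E{\left(j \right)} = 3 - 2 = 1$)
$s{\left(H \right)} = 1$
$M{\left(v \right)} = \frac{-5 + v}{2 v}$
$\frac{f{\left(6 \right)}}{M{\left(-4 \right)}} \left(-9\right) s{\left(1 \right)} = \frac{6}{\frac{1}{2} \frac{1}{-4} \left(-5 - 4\right)} \left(-9\right) 1 = \frac{6}{\frac{1}{2} \left(- \frac{1}{4}\right) \left(-9\right)} \left(-9\right) 1 = \frac{6}{\frac{9}{8}} \left(-9\right) 1 = 6 \cdot \frac{8}{9} \left(-9\right) 1 = \frac{16}{3} \left(-9\right) 1 = \left(-48\right) 1 = -48$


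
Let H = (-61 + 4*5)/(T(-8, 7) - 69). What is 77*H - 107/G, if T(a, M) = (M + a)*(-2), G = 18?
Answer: 49657/1206 ≈ 41.175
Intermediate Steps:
T(a, M) = -2*M - 2*a
H = 41/67 (H = (-61 + 4*5)/((-2*7 - 2*(-8)) - 69) = (-61 + 20)/((-14 + 16) - 69) = -41/(2 - 69) = -41/(-67) = -41*(-1/67) = 41/67 ≈ 0.61194)
77*H - 107/G = 77*(41/67) - 107/18 = 3157/67 - 107*1/18 = 3157/67 - 107/18 = 49657/1206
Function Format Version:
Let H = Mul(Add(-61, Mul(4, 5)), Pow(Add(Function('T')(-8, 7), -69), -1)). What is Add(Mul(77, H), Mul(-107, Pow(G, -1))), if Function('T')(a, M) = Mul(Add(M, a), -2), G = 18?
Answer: Rational(49657, 1206) ≈ 41.175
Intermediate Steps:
Function('T')(a, M) = Add(Mul(-2, M), Mul(-2, a))
H = Rational(41, 67) (H = Mul(Add(-61, Mul(4, 5)), Pow(Add(Add(Mul(-2, 7), Mul(-2, -8)), -69), -1)) = Mul(Add(-61, 20), Pow(Add(Add(-14, 16), -69), -1)) = Mul(-41, Pow(Add(2, -69), -1)) = Mul(-41, Pow(-67, -1)) = Mul(-41, Rational(-1, 67)) = Rational(41, 67) ≈ 0.61194)
Add(Mul(77, H), Mul(-107, Pow(G, -1))) = Add(Mul(77, Rational(41, 67)), Mul(-107, Pow(18, -1))) = Add(Rational(3157, 67), Mul(-107, Rational(1, 18))) = Add(Rational(3157, 67), Rational(-107, 18)) = Rational(49657, 1206)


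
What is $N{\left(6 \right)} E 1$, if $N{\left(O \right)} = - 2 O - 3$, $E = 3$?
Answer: $-45$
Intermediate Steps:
$N{\left(O \right)} = -3 - 2 O$
$N{\left(6 \right)} E 1 = \left(-3 - 12\right) 3 \cdot 1 = \left(-15\right) 3 \cdot 1 = \left(-45\right) 1 = -45$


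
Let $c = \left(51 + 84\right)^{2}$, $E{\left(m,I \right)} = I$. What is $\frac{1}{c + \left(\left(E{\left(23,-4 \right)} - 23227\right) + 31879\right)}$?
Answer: $\frac{1}{26873} \approx 3.7212 \cdot 10^{-5}$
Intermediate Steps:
$c = 18225$ ($c = 135^{2} = 18225$)
$\frac{1}{c + \left(\left(E{\left(23,-4 \right)} - 23227\right) + 31879\right)} = \frac{1}{18225 + \left(\left(-4 - 23227\right) + 31879\right)} = \frac{1}{18225 + \left(-23231 + 31879\right)} = \frac{1}{18225 + 8648} = \frac{1}{26873}$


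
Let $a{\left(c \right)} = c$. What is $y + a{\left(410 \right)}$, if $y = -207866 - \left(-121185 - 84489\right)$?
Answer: $-1782$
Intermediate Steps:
$y = -2192$ ($y = -207866 - -205674 = -207866 + 205674 = -2192$)
$y + a{\left(410 \right)} = -2192 + 410 = -1782$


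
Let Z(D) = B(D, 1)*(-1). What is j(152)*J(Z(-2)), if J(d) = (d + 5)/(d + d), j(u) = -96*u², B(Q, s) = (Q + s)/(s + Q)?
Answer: 4435968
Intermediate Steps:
B(Q, s) = 1 (B(Q, s) = (Q + s)/(Q + s) = 1)
Z(D) = -1 (Z(D) = 1*(-1) = -1)
J(d) = (5 + d)/(2*d) (J(d) = (5 + d)/((2*d)) = (5 + d)*(1/(2*d)) = (5 + d)/(2*d))
j(152)*J(Z(-2)) = (-96*152²)*((½)*(5 - 1)/(-1)) = (-96*23104)*((½)*(-1)*4) = -2217984*(-2) = 4435968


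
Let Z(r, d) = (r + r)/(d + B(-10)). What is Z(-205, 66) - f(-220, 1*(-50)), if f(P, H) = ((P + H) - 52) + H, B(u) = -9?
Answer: 20794/57 ≈ 364.81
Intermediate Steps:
Z(r, d) = 2*r/(-9 + d) (Z(r, d) = (r + r)/(d - 9) = (2*r)/(-9 + d) = 2*r/(-9 + d))
f(P, H) = -52 + P + 2*H (f(P, H) = ((H + P) - 52) + H = (-52 + H + P) + H = -52 + P + 2*H)
Z(-205, 66) - f(-220, 1*(-50)) = 2*(-205)/(-9 + 66) - (-52 - 220 + 2*(1*(-50))) = 2*(-205)/57 - (-52 - 220 + 2*(-50)) = 2*(-205)*(1/57) - (-52 - 220 - 100) = -410/57 - 1*(-372) = -410/57 + 372 = 20794/57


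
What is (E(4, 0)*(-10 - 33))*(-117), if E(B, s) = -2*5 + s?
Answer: -50310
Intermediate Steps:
E(B, s) = -10 + s
(E(4, 0)*(-10 - 33))*(-117) = ((-10 + 0)*(-10 - 33))*(-117) = -10*(-43)*(-117) = 430*(-117) = -50310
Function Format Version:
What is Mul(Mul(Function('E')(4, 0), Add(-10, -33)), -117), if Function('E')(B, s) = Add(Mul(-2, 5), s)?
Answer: -50310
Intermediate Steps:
Function('E')(B, s) = Add(-10, s)
Mul(Mul(Function('E')(4, 0), Add(-10, -33)), -117) = Mul(Mul(Add(-10, 0), Add(-10, -33)), -117) = Mul(Mul(-10, -43), -117) = Mul(430, -117) = -50310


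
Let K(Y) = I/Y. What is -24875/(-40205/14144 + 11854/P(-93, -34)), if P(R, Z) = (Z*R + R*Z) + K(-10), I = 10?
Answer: 130860808000/5091367 ≈ 25703.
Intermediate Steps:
K(Y) = 10/Y
P(R, Z) = -1 + 2*R*Z (P(R, Z) = (Z*R + R*Z) + 10/(-10) = (R*Z + R*Z) + 10*(-⅒) = 2*R*Z - 1 = -1 + 2*R*Z)
-24875/(-40205/14144 + 11854/P(-93, -34)) = -24875/(-40205/14144 + 11854/(-1 + 2*(-93)*(-34))) = -24875/(-40205*1/14144 + 11854/(-1 + 6324)) = -24875/(-2365/832 + 11854/6323) = -24875/(-5091367/5260736) = -24875*(-5260736/5091367) = 130860808000/5091367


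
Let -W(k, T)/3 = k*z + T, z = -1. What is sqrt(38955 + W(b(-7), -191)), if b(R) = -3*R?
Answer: 3*sqrt(4399) ≈ 198.97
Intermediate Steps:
W(k, T) = -3*T + 3*k (W(k, T) = -3*(k*(-1) + T) = -3*(-k + T) = -3*(T - k) = -3*T + 3*k)
sqrt(38955 + W(b(-7), -191)) = sqrt(38955 + (-3*(-191) + 3*(-3*(-7)))) = sqrt(38955 + (573 + 3*21)) = sqrt(38955 + (573 + 63)) = sqrt(38955 + 636) = sqrt(39591) = 3*sqrt(4399)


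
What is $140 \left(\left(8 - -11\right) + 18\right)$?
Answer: $5180$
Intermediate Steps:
$140 \left(\left(8 - -11\right) + 18\right) = 140 \left(\left(8 + 11\right) + 18\right) = 140 \left(19 + 18\right) = 140 \cdot 37 = 5180$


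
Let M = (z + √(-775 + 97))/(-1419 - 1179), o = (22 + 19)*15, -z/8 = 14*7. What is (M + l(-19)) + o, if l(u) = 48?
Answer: 861629/1299 - I*√678/2598 ≈ 663.3 - 0.010022*I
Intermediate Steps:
z = -784 (z = -112*7 = -8*98 = -784)
o = 615 (o = 41*15 = 615)
M = 392/1299 - I*√678/2598 (M = (-784 + √(-775 + 97))/(-1419 - 1179) = (-784 + √(-678))/(-2598) = (-784 + I*√678)*(-1/2598) = 392/1299 - I*√678/2598 ≈ 0.30177 - 0.010022*I)
(M + l(-19)) + o = ((392/1299 - I*√678/2598) + 48) + 615 = (62744/1299 - I*√678/2598) + 615 = 861629/1299 - I*√678/2598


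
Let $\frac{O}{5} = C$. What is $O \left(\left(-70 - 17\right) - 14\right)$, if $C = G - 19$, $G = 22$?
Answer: $-1515$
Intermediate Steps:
$C = 3$ ($C = 22 - 19 = 3$)
$O = 15$ ($O = 5 \cdot 3 = 15$)
$O \left(\left(-70 - 17\right) - 14\right) = 15 \left(\left(-70 - 17\right) - 14\right) = 15 \left(-87 - 14\right) = 15 \left(-101\right) = -1515$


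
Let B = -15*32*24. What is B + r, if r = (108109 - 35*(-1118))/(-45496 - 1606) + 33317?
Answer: 1026535055/47102 ≈ 21794.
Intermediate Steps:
B = -11520 (B = -480*24 = -11520)
r = 1569150095/47102 (r = (108109 + 39130)/(-47102) + 33317 = 147239*(-1/47102) + 33317 = -147239/47102 + 33317 = 1569150095/47102 ≈ 33314.)
B + r = -11520 + 1569150095/47102 = 1026535055/47102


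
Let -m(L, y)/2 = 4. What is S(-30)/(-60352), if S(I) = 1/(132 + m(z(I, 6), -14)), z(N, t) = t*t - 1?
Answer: -1/7483648 ≈ -1.3362e-7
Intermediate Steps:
z(N, t) = -1 + t² (z(N, t) = t² - 1 = -1 + t²)
m(L, y) = -8 (m(L, y) = -2*4 = -8)
S(I) = 1/124 (S(I) = 1/(132 - 8) = 1/124)
S(-30)/(-60352) = (1/124)/(-60352) = (1/124)*(-1/60352) = -1/7483648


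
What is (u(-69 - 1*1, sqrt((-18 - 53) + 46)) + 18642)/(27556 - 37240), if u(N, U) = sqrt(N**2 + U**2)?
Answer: -3107/1614 - 5*sqrt(195)/9684 ≈ -1.9322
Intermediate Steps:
(u(-69 - 1*1, sqrt((-18 - 53) + 46)) + 18642)/(27556 - 37240) = (sqrt((-69 - 1*1)**2 + (sqrt((-18 - 53) + 46))**2) + 18642)/(27556 - 37240) = (sqrt((-69 - 1)**2 + (sqrt(-71 + 46))**2) + 18642)/(-9684) = (sqrt((-70)**2 + (sqrt(-25))**2) + 18642)*(-1/9684) = (sqrt(4900 + (5*I)**2) + 18642)*(-1/9684) = (sqrt(4900 - 25) + 18642)*(-1/9684) = (sqrt(4875) + 18642)*(-1/9684) = (5*sqrt(195) + 18642)*(-1/9684) = (18642 + 5*sqrt(195))*(-1/9684) = -3107/1614 - 5*sqrt(195)/9684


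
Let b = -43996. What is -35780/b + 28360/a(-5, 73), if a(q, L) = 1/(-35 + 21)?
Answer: -4367034015/10999 ≈ -3.9704e+5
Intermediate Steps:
a(q, L) = -1/14 (a(q, L) = 1/(-14) = -1/14)
-35780/b + 28360/a(-5, 73) = -35780/(-43996) + 28360/(-1/14) = -35780*(-1/43996) + 28360*(-14) = 8945/10999 - 397040 = -4367034015/10999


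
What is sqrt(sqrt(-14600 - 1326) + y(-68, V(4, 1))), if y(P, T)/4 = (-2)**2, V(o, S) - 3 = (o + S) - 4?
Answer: sqrt(16 + I*sqrt(15926)) ≈ 8.4619 + 7.4568*I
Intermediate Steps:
V(o, S) = -1 + S + o (V(o, S) = 3 + ((o + S) - 4) = 3 + ((S + o) - 4) = 3 + (-4 + S + o) = -1 + S + o)
y(P, T) = 16 (y(P, T) = 4*(-2)**2 = 4*4 = 16)
sqrt(sqrt(-14600 - 1326) + y(-68, V(4, 1))) = sqrt(sqrt(-14600 - 1326) + 16) = sqrt(sqrt(-15926) + 16) = sqrt(I*sqrt(15926) + 16) = sqrt(16 + I*sqrt(15926))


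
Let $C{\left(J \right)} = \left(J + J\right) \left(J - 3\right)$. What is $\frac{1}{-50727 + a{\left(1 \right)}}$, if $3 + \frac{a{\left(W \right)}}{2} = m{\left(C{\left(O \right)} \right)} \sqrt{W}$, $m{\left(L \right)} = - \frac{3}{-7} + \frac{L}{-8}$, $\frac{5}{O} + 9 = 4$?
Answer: $- \frac{7}{355139} \approx -1.9711 \cdot 10^{-5}$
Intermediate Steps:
$O = -1$ ($O = \frac{5}{-9 + 4} = \frac{5}{-5} = 5 \left(- \frac{1}{5}\right) = -1$)
$C{\left(J \right)} = 2 J \left(-3 + J\right)$
$m{\left(L \right)} = \frac{3}{7} - \frac{L}{8}$ ($m{\left(L \right)} = \left(-3\right) \left(- \frac{1}{7}\right) + L \left(- \frac{1}{8}\right) = \frac{3}{7} - \frac{L}{8}$)
$a{\left(W \right)} = -6 - \frac{8 \sqrt{W}}{7}$ ($a{\left(W \right)} = -6 + 2 \left(\frac{3}{7} - \frac{2 \left(-1\right) \left(-3 - 1\right)}{8}\right) \sqrt{W} = -6 + 2 \left(\frac{3}{7} - \frac{2 \left(-1\right) \left(-4\right)}{8}\right) \sqrt{W} = -6 + 2 \left(\frac{3}{7} - 1\right) \sqrt{W} = -6 + 2 \left(- \frac{4 \sqrt{W}}{7}\right) = -6 - \frac{8 \sqrt{W}}{7}$)
$\frac{1}{-50727 + a{\left(1 \right)}} = \frac{1}{-50727 - \left(6 + \frac{8 \sqrt{1}}{7}\right)} = \frac{1}{-50727 - \frac{50}{7}} = \frac{1}{- \frac{355139}{7}} = - \frac{7}{355139}$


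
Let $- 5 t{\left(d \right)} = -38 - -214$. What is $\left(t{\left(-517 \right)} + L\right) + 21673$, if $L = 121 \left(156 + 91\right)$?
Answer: $\frac{257624}{5} \approx 51525.0$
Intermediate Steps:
$t{\left(d \right)} = - \frac{176}{5}$ ($t{\left(d \right)} = - \frac{-38 - -214}{5} = - \frac{-38 + 214}{5} = \left(- \frac{1}{5}\right) 176 = - \frac{176}{5}$)
$L = 29887$ ($L = 121 \cdot 247 = 29887$)
$\left(t{\left(-517 \right)} + L\right) + 21673 = \left(- \frac{176}{5} + 29887\right) + 21673 = \frac{149259}{5} + 21673 = \frac{257624}{5}$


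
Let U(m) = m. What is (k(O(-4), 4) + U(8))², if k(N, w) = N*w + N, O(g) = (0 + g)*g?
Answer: 7744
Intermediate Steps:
O(g) = g² (O(g) = g*g = g²)
k(N, w) = N + N*w
(k(O(-4), 4) + U(8))² = ((-4)²*(1 + 4) + 8)² = (16*5 + 8)² = (80 + 8)² = 88² = 7744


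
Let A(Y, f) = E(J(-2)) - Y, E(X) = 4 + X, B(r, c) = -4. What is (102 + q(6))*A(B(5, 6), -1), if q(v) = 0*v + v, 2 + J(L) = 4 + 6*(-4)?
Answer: -1512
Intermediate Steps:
J(L) = -22 (J(L) = -2 + (4 + 6*(-4)) = -2 + (4 - 24) = -2 - 20 = -22)
q(v) = v (q(v) = 0 + v = v)
A(Y, f) = -18 - Y (A(Y, f) = (4 - 22) - Y = -18 - Y)
(102 + q(6))*A(B(5, 6), -1) = (102 + 6)*(-18 - 1*(-4)) = 108*(-18 + 4) = 108*(-14) = -1512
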